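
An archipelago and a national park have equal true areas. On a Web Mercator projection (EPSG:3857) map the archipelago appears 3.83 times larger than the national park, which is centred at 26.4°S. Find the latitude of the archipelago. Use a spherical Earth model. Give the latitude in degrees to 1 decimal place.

On Mercator, (apparent₁)/(apparent₂) = sec²φ₁ / sec²φ₂ when true areas are equal.
cos²φ₂ / cos²φ₁ = 3.83  ⇒  cos φ₁ = cos 26.4° / √3.83 = 0.8957/1.957 = 0.4577.
φ₁ = arccos(0.4577) ≈ 62.8°.

62.8°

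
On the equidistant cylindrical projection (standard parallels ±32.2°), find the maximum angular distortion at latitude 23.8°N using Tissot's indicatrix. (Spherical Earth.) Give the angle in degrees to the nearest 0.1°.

4.5°

In the equirectangular projection with standard parallel φ₀ = 32.2° (x = Rλ cos φ₀, y = Rφ), meridians are true-scale (h = 1) and the parallel scale is k = cos φ₀ / cos φ.
At 23.8°: h = 1.000, k = 0.9248; principal scales a = 1.000, b = 0.9248.
sin(ω/2) = (a − b)/(a + b) = 0.07516/1.925 = 0.03905, so ω = 2 arcsin(0.03905) ≈ 4.5°.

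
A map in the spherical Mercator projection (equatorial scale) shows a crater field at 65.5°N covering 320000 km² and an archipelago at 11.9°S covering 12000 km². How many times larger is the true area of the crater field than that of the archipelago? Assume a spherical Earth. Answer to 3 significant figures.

4.79

Since Mercator area scale is 1/cos²φ, the true area equals the apparent area multiplied by cos²φ.
True area of crater field: 320000 × cos²(65.5°) = 320000 × 0.1720 = 55030 km².
True area of archipelago: 12000 × cos²(11.9°) = 12000 × 0.9575 = 11490 km².
Ratio = 55030 / 11490 ≈ 4.79.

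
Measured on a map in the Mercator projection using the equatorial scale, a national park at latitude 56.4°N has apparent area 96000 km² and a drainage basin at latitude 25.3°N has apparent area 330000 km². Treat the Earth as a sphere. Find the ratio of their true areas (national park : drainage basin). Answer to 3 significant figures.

Mercator's areal exaggeration is sec²φ; hence true area = (apparent area) · cos²φ.
True area of national park: 96000 × cos²(56.4°) = 96000 × 0.3062 = 29400 km².
True area of drainage basin: 330000 × cos²(25.3°) = 330000 × 0.8174 = 269700 km².
Ratio = 29400 / 269700 ≈ 0.109.

0.109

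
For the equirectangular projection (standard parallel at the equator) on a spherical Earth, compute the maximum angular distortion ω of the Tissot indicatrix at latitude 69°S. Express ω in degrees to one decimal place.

56.4°

Plate carrée maps x = Rλ, y = Rφ. The meridian scale is h = 1 and the parallel scale is k = 1/cos φ = sec φ.
At 69°: h = 1.000, k = 2.790; principal scales a = 2.790, b = 1.000.
sin(ω/2) = (a − b)/(a + b) = 1.790/3.790 = 0.4724, so ω = 2 arcsin(0.4724) ≈ 56.4°.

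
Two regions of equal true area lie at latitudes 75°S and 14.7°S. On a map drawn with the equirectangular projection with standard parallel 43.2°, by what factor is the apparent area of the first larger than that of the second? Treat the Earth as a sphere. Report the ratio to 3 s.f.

3.74

With standard parallel φ₀ = 43.2°, the equirectangular projection gives x = Rλ cos φ₀, y = Rφ, so h = 1 and k = cos 43.2° / cos φ.
Areal scale at 75°: h·k = 1.000 × 2.817 = 2.817.
Areal scale at 14.7°: h·k = 1.000 × 0.7536 = 0.7536.
Ratio = 2.817/0.7536 ≈ 3.74.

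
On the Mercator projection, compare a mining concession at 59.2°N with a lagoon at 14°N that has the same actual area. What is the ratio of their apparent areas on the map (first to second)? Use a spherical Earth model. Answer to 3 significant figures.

On Mercator, area is exaggerated by sec²φ = 1/cos²φ.
At 59.2°: sec²(59.2°) = 1/0.5120² = 3.814.
At 14°: sec²(14°) = 1/0.9703² = 1.062.
Ratio = 3.814/1.062 = cos²(14°)/cos²(59.2°) ≈ 3.59.

3.59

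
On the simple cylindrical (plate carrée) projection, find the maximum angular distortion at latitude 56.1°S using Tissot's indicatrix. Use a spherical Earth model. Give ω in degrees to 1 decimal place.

Plate carrée maps x = Rλ, y = Rφ. The meridian scale is h = 1 and the parallel scale is k = 1/cos φ = sec φ.
At 56.1°: h = 1.000, k = 1.793; principal scales a = 1.793, b = 1.000.
sin(ω/2) = (a − b)/(a + b) = 0.7929/2.793 = 0.2839, so ω = 2 arcsin(0.2839) ≈ 33.0°.

33.0°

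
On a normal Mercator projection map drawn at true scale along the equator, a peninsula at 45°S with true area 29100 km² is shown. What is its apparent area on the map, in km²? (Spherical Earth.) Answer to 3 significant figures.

The Mercator projection is conformal; its linear scale factor is the same in every direction and equals sec φ = 1/cos φ.
Areal scale = k² = sec²φ = 1/cos²(45°) = 1/0.7071² = 2.000.
Apparent area = 29100 × 2.000 ≈ 58200 km².

58200 km²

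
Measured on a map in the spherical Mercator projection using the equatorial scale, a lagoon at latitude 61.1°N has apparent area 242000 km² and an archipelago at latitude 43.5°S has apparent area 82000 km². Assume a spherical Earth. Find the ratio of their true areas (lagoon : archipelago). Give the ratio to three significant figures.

Mercator's areal exaggeration is sec²φ; hence true area = (apparent area) · cos²φ.
True area of lagoon: 242000 × cos²(61.1°) = 242000 × 0.2336 = 56520 km².
True area of archipelago: 82000 × cos²(43.5°) = 82000 × 0.5262 = 43150 km².
Ratio = 56520 / 43150 ≈ 1.31.

1.31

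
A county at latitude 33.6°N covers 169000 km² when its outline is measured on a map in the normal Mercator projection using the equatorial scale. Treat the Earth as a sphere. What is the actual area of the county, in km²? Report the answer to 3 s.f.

117000 km²

Mercator is conformal, so the point scale is isotropic: h = k = sec φ = 1/cos φ.
Areal scale = k² = sec²φ = 1/cos²(33.6°) = 1/0.8329² = 1.441.
True area = apparent / (areal scale) = 169000 / 1.441 ≈ 117000 km².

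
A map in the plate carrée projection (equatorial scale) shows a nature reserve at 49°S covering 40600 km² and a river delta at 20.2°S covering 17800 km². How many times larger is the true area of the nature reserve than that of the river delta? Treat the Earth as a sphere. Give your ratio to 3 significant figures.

Plate carrée has h = 1 and k = sec φ, giving areal scale sec φ; true area = (apparent area) · cos φ.
True area of nature reserve: 40600 × cos(49°) = 40600 × 0.6561 = 26640 km².
True area of river delta: 17800 × cos(20.2°) = 17800 × 0.9385 = 16710 km².
Ratio = 26640 / 16710 ≈ 1.59.

1.59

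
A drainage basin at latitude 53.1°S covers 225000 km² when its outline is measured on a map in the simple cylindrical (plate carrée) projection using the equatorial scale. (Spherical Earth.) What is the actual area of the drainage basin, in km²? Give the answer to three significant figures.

Plate carrée maps x = Rλ, y = Rφ. The meridian scale is h = 1 and the parallel scale is k = 1/cos φ = sec φ.
Areal scale = h·k = 1 × sec φ; at 53.1°, h = 1.000, k = 1.666, so h·k = 1.666.
True area = apparent / (areal scale) = 225000 / 1.666 ≈ 135000 km².

135000 km²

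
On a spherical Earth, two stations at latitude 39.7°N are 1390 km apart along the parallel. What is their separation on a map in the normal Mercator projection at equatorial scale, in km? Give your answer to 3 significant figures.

1810 km

Mercator is conformal, so the point scale is isotropic: h = k = sec φ = 1/cos φ.
Along the parallel, k = sec 39.7° = 1/0.7694 = 1.300.
Map distance = 1390 × 1.300 ≈ 1810 km.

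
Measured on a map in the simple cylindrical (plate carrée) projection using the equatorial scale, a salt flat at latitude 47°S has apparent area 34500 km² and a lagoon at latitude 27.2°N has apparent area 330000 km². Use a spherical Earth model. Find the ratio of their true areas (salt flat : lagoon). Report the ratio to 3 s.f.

0.0802

On the plate carrée, areal scale = h·k = 1 × sec φ, so true area = apparent × cos φ.
True area of salt flat: 34500 × cos(47°) = 34500 × 0.6820 = 23530 km².
True area of lagoon: 330000 × cos(27.2°) = 330000 × 0.8894 = 293500 km².
Ratio = 23530 / 293500 ≈ 0.0802.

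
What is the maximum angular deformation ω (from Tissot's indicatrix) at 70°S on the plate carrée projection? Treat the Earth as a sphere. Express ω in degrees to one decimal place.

In the plate carrée (x = Rλ, y = Rφ), meridians are true-scale (h = 1) and parallels are stretched by k = sec φ.
At 70°: h = 1.000, k = 2.924; principal scales a = 2.924, b = 1.000.
sin(ω/2) = (a − b)/(a + b) = 1.924/3.924 = 0.4903, so ω = 2 arcsin(0.4903) ≈ 58.7°.

58.7°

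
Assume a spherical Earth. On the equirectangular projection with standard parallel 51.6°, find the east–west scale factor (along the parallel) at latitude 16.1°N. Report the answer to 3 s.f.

With standard parallel φ₀ = 51.6°, the equirectangular projection gives x = Rλ cos φ₀, y = Rφ, so h = 1 and k = cos 51.6° / cos φ.
k = cos 51.6° / cos 16.1° = 0.6211/0.9608 = 0.6465.

0.647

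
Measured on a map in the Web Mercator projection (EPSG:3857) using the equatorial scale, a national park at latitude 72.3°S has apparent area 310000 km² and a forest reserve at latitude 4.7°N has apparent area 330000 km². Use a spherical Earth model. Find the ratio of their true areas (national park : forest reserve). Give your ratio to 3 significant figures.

0.0874

Since Mercator area scale is 1/cos²φ, the true area equals the apparent area multiplied by cos²φ.
True area of national park: 310000 × cos²(72.3°) = 310000 × 0.09244 = 28660 km².
True area of forest reserve: 330000 × cos²(4.7°) = 330000 × 0.9933 = 327800 km².
Ratio = 28660 / 327800 ≈ 0.0874.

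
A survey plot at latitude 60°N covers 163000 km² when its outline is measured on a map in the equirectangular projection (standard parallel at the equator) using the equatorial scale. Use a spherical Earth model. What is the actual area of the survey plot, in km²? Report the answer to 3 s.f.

81500 km²

Plate carrée maps x = Rλ, y = Rφ. The meridian scale is h = 1 and the parallel scale is k = 1/cos φ = sec φ.
Areal scale = h·k = 1 × sec φ; at 60°, h = 1.000, k = 2.000, so h·k = 2.000.
True area = apparent / (areal scale) = 163000 / 2.000 ≈ 81500 km².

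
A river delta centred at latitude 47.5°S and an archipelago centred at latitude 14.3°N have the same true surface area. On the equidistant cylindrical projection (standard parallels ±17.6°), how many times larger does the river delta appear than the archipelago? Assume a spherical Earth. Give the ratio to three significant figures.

1.43

The equidistant cylindrical projection with φ₀ = 17.6° has h = 1 (meridians true) and k = cos φ₀ / cos φ along parallels.
Areal scale at 47.5°: h·k = 1.000 × 1.411 = 1.411.
Areal scale at 14.3°: h·k = 1.000 × 0.9837 = 0.9837.
Ratio = 1.411/0.9837 ≈ 1.43.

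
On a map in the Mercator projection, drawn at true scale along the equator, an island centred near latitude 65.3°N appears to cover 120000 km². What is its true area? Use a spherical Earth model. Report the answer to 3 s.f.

Mercator is conformal, so the point scale is isotropic: h = k = sec φ = 1/cos φ.
Areal scale = k² = sec²φ = 1/cos²(65.3°) = 1/0.4179² = 5.727.
True area = apparent / (areal scale) = 120000 / 5.727 ≈ 21000 km².

21000 km²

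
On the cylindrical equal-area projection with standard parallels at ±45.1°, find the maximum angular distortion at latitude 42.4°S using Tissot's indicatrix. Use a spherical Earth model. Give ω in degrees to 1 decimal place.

For cylindrical equal-area with standard parallel φ₀, h = cos φ / cos φ₀ and k = cos φ₀ / cos φ, so h·k = 1.
At 42.4°: h = 1.046, k = 0.9559; principal scales a = 1.046, b = 0.9559.
sin(ω/2) = (a − b)/(a + b) = 0.09029/2.002 = 0.04510, so ω = 2 arcsin(0.04510) ≈ 5.2°.

5.2°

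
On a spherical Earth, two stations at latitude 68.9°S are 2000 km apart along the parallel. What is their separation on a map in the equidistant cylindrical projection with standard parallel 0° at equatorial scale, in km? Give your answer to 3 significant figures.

5560 km

For the equirectangular projection with φ₀ = 0 (plate carrée), h = 1 along meridians and k = sec φ along parallels.
Along the parallel, k = sec 68.9° = 1/0.3600 = 2.778.
Map distance = 2000 × 2.778 ≈ 5560 km.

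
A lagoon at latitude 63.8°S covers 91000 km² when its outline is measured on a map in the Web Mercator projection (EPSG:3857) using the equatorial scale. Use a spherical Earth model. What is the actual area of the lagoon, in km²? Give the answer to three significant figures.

For Mercator, h = k = sec φ (a conformal cylindrical projection has a single point scale, 1/cos φ).
Areal scale = k² = sec²φ = 1/cos²(63.8°) = 1/0.4415² = 5.130.
True area = apparent / (areal scale) = 91000 / 5.130 ≈ 17700 km².

17700 km²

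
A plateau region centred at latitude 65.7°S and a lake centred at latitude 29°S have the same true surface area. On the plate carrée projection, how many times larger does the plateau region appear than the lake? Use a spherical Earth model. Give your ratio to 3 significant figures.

2.13

Plate carrée maps x = Rλ, y = Rφ. The meridian scale is h = 1 and the parallel scale is k = 1/cos φ = sec φ.
Areal scale at 65.7°: h·k = 1.000 × 2.430 = 2.430.
Areal scale at 29°: h·k = 1.000 × 1.143 = 1.143.
Ratio = 2.430/1.143 ≈ 2.13.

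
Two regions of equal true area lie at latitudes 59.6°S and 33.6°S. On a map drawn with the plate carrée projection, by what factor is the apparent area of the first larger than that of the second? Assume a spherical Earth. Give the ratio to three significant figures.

Plate carrée maps x = Rλ, y = Rφ. The meridian scale is h = 1 and the parallel scale is k = 1/cos φ = sec φ.
Areal scale at 59.6°: h·k = 1.000 × 1.976 = 1.976.
Areal scale at 33.6°: h·k = 1.000 × 1.201 = 1.201.
Ratio = 1.976/1.201 ≈ 1.65.

1.65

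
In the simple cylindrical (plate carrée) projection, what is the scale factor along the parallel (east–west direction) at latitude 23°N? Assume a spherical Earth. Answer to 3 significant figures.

1.09

In the plate carrée (x = Rλ, y = Rφ), meridians are true-scale (h = 1) and parallels are stretched by k = sec φ.
k = 1/cos 23° = 1/0.9205 = 1.086.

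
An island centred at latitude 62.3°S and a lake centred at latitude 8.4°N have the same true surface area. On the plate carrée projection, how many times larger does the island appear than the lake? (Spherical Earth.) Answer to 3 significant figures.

For the equirectangular projection with φ₀ = 0 (plate carrée), h = 1 along meridians and k = sec φ along parallels.
Areal scale at 62.3°: h·k = 1.000 × 2.151 = 2.151.
Areal scale at 8.4°: h·k = 1.000 × 1.011 = 1.011.
Ratio = 2.151/1.011 ≈ 2.13.

2.13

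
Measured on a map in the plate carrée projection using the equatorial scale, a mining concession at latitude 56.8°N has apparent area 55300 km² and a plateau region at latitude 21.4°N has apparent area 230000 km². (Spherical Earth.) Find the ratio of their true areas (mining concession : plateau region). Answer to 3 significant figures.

0.141

Plate carrée has h = 1 and k = sec φ, giving areal scale sec φ; true area = (apparent area) · cos φ.
True area of mining concession: 55300 × cos(56.8°) = 55300 × 0.5476 = 30280 km².
True area of plateau region: 230000 × cos(21.4°) = 230000 × 0.9311 = 214100 km².
Ratio = 30280 / 214100 ≈ 0.141.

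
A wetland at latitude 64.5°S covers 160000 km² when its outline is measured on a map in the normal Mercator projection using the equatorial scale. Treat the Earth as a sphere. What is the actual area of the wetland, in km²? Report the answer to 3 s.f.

Mercator is conformal, so the point scale is isotropic: h = k = sec φ = 1/cos φ.
Areal scale = k² = sec²φ = 1/cos²(64.5°) = 1/0.4305² = 5.395.
True area = apparent / (areal scale) = 160000 / 5.395 ≈ 29700 km².

29700 km²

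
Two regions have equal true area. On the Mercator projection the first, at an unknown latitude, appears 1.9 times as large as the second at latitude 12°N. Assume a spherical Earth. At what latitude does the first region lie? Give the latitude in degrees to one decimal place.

44.8°

Mercator areal scale is sec²φ, so apparent-area ratio = sec²φ₁ / sec²φ₂ = cos²φ₂ / cos²φ₁.
cos²φ₂ / cos²φ₁ = 1.9  ⇒  cos φ₁ = cos 12° / √1.9 = 0.9781/1.378 = 0.7096.
φ₁ = arccos(0.7096) ≈ 44.8°.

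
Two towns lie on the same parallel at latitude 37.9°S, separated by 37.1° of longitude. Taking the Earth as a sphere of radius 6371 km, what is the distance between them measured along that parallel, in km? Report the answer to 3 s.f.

3260 km

Arc length along a parallel = R cos φ · Δλ (with Δλ in radians).
= 6371 × cos 37.9° × (37.1° × π/180) = 6371 × 0.7891 × 0.6475 ≈ 3260 km.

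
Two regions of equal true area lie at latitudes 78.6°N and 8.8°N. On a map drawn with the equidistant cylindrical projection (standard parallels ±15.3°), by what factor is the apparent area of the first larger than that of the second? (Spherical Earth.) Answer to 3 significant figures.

In the equirectangular projection with standard parallel φ₀ = 15.3° (x = Rλ cos φ₀, y = Rφ), meridians are true-scale (h = 1) and the parallel scale is k = cos φ₀ / cos φ.
Areal scale at 78.6°: h·k = 1.000 × 4.880 = 4.880.
Areal scale at 8.8°: h·k = 1.000 × 0.9760 = 0.9760.
Ratio = 4.880/0.9760 ≈ 5.00.

5.00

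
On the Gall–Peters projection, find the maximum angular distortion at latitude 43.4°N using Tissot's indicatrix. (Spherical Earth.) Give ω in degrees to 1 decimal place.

3.1°

The Gall–Peters projection is cylindrical equal-area with φ₀ = 45°. A cylindrical equal-area projection with standard parallel φ₀ has meridian scale h = cos φ / cos φ₀ and parallel scale k = cos φ₀ / cos φ (so areas are preserved, h·k = 1).
At 43.4°: h = 1.028, k = 0.9732; principal scales a = 1.028, b = 0.9732.
sin(ω/2) = (a − b)/(a + b) = 0.05433/2.001 = 0.02715, so ω = 2 arcsin(0.02715) ≈ 3.1°.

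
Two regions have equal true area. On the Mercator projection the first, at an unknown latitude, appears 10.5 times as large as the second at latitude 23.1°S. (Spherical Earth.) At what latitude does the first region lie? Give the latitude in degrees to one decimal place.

Mercator areal scale is sec²φ, so apparent-area ratio = sec²φ₁ / sec²φ₂ = cos²φ₂ / cos²φ₁.
cos²φ₂ / cos²φ₁ = 10.5  ⇒  cos φ₁ = cos 23.1° / √10.5 = 0.9198/3.240 = 0.2839.
φ₁ = arccos(0.2839) ≈ 73.5°.

73.5°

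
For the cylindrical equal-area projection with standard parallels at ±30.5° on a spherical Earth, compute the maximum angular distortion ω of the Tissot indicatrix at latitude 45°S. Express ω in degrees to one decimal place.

A cylindrical equal-area projection with standard parallel φ₀ has meridian scale h = cos φ / cos φ₀ and parallel scale k = cos φ₀ / cos φ (so areas are preserved, h·k = 1).
At 45°: h = 0.8207, k = 1.219; principal scales a = 1.219, b = 0.8207.
sin(ω/2) = (a − b)/(a + b) = 0.3979/2.039 = 0.1951, so ω = 2 arcsin(0.1951) ≈ 22.5°.

22.5°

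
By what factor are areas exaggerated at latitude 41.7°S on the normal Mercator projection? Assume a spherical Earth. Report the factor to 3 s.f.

1.79

For Mercator, h = k = sec φ (a conformal cylindrical projection has a single point scale, 1/cos φ).
Areal scale = k² = sec²φ = 1/cos²(41.7°) = 1/0.7466² = 1.794.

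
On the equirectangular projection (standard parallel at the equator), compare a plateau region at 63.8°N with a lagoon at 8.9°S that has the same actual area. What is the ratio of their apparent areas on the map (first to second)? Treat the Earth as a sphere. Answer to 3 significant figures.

2.24

Plate carrée maps x = Rλ, y = Rφ. The meridian scale is h = 1 and the parallel scale is k = 1/cos φ = sec φ.
Areal scale at 63.8°: h·k = 1.000 × 2.265 = 2.265.
Areal scale at 8.9°: h·k = 1.000 × 1.012 = 1.012.
Ratio = 2.265/1.012 ≈ 2.24.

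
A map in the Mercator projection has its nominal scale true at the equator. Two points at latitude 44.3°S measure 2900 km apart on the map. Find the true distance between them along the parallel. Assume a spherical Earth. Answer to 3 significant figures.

2080 km

For Mercator, h = k = sec φ (a conformal cylindrical projection has a single point scale, 1/cos φ).
Along the parallel at 44.3°, map distances are exaggerated by k = sec 44.3° = 1.397.
True distance = 2900 / 1.397 = 2900 × cos 44.3° ≈ 2080 km.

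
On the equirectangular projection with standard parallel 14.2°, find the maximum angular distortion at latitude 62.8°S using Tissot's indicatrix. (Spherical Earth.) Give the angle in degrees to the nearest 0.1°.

The equidistant cylindrical projection with φ₀ = 14.2° has h = 1 (meridians true) and k = cos φ₀ / cos φ along parallels.
At 62.8°: h = 1.000, k = 2.121; principal scales a = 2.121, b = 1.000.
sin(ω/2) = (a − b)/(a + b) = 1.121/3.121 = 0.3592, so ω = 2 arcsin(0.3592) ≈ 42.1°.

42.1°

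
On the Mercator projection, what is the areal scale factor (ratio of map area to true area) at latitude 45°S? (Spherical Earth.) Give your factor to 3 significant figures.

The Mercator projection is conformal; its linear scale factor is the same in every direction and equals sec φ = 1/cos φ.
Areal scale = k² = sec²φ = 1/cos²(45°) = 1/0.7071² = 2.000.

2.00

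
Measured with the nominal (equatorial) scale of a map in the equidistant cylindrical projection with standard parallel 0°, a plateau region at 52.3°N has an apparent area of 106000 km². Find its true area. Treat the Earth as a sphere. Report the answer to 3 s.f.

Plate carrée maps x = Rλ, y = Rφ. The meridian scale is h = 1 and the parallel scale is k = 1/cos φ = sec φ.
Areal scale = h·k = 1 × sec φ; at 52.3°, h = 1.000, k = 1.635, so h·k = 1.635.
True area = apparent / (areal scale) = 106000 / 1.635 ≈ 64800 km².

64800 km²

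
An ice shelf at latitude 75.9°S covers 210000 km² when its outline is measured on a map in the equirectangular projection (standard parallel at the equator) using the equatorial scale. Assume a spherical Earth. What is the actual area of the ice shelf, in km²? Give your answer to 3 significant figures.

51200 km²

Plate carrée maps x = Rλ, y = Rφ. The meridian scale is h = 1 and the parallel scale is k = 1/cos φ = sec φ.
Areal scale = h·k = 1 × sec φ; at 75.9°, h = 1.000, k = 4.105, so h·k = 4.105.
True area = apparent / (areal scale) = 210000 / 4.105 ≈ 51200 km².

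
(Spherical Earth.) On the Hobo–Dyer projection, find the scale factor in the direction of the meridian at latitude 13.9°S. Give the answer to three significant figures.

The Hobo–Dyer projection is cylindrical equal-area with φ₀ = 37.5°. Cylindrical equal-area (φ₀ = 37.5°): h = cos φ / cos 37.5° along meridians, k = cos 37.5° / cos φ along parallels; h·k = 1.
h = cos 13.9° / cos 37.5° = 0.9707/0.7934 = 1.224.

1.22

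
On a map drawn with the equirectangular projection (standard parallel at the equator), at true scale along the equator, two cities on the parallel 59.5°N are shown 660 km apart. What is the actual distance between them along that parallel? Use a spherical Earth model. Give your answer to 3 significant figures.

335 km

Plate carrée maps x = Rλ, y = Rφ. The meridian scale is h = 1 and the parallel scale is k = 1/cos φ = sec φ.
Along the parallel at 59.5°, map distances are exaggerated by k = sec 59.5° = 1.970.
True distance = 660 / 1.970 = 660 × cos 59.5° ≈ 335 km.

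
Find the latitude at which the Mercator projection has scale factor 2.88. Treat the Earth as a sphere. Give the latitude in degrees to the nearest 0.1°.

Mercator scale is k = sec φ = 1/cos φ.
1/cos φ = 2.88  ⇒  cos φ = 0.3472  ⇒  φ = arccos(0.3472) ≈ 69.7°.

69.7°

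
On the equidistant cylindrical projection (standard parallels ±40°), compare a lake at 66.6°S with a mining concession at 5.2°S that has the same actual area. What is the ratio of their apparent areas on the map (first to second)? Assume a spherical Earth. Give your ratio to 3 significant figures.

With standard parallel φ₀ = 40°, the equirectangular projection gives x = Rλ cos φ₀, y = Rφ, so h = 1 and k = cos 40° / cos φ.
Areal scale at 66.6°: h·k = 1.000 × 1.929 = 1.929.
Areal scale at 5.2°: h·k = 1.000 × 0.7692 = 0.7692.
Ratio = 1.929/0.7692 ≈ 2.51.

2.51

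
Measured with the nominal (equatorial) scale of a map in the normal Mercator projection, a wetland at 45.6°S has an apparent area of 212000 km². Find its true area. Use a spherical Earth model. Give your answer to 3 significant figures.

The Mercator projection is conformal; its linear scale factor is the same in every direction and equals sec φ = 1/cos φ.
Areal scale = k² = sec²φ = 1/cos²(45.6°) = 1/0.6997² = 2.043.
True area = apparent / (areal scale) = 212000 / 2.043 ≈ 104000 km².

104000 km²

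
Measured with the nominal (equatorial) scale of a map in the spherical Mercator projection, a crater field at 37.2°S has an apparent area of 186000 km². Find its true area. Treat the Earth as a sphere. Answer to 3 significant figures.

Mercator is conformal, so the point scale is isotropic: h = k = sec φ = 1/cos φ.
Areal scale = k² = sec²φ = 1/cos²(37.2°) = 1/0.7965² = 1.576.
True area = apparent / (areal scale) = 186000 / 1.576 ≈ 118000 km².

118000 km²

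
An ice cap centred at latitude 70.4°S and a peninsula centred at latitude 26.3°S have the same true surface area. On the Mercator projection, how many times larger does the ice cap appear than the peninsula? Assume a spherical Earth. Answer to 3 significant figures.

7.14

Mercator is conformal with k = sec φ, so areal scale = k² = sec²φ.
At 70.4°: sec²(70.4°) = 1/0.3355² = 8.887.
At 26.3°: sec²(26.3°) = 1/0.8965² = 1.244.
Ratio = 8.887/1.244 = cos²(26.3°)/cos²(70.4°) ≈ 7.14.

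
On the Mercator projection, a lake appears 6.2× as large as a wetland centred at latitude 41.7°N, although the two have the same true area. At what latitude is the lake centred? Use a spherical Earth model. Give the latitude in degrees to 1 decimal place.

72.6°

On Mercator, (apparent₁)/(apparent₂) = sec²φ₁ / sec²φ₂ when true areas are equal.
cos²φ₂ / cos²φ₁ = 6.2  ⇒  cos φ₁ = cos 41.7° / √6.2 = 0.7466/2.490 = 0.2999.
φ₁ = arccos(0.2999) ≈ 72.6°.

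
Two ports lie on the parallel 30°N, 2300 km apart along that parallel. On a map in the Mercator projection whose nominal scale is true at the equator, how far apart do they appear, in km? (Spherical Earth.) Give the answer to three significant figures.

For Mercator, h = k = sec φ (a conformal cylindrical projection has a single point scale, 1/cos φ).
Along the parallel, k = sec 30° = 1/0.8660 = 1.155.
Map distance = 2300 × 1.155 ≈ 2660 km.

2660 km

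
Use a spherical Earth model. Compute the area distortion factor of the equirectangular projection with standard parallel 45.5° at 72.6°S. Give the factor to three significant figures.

With standard parallel φ₀ = 45.5°, the equirectangular projection gives x = Rλ cos φ₀, y = Rφ, so h = 1 and k = cos 45.5° / cos φ.
Areal scale = h·k = 1 × cos φ₀ / cos φ; at 72.6°, h = 1.000, k = 2.344, so h·k = 2.344.

2.34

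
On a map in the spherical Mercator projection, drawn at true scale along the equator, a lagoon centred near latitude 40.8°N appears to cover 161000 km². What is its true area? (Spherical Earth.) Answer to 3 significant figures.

The Mercator projection is conformal; its linear scale factor is the same in every direction and equals sec φ = 1/cos φ.
Areal scale = k² = sec²φ = 1/cos²(40.8°) = 1/0.7570² = 1.745.
True area = apparent / (areal scale) = 161000 / 1.745 ≈ 92300 km².

92300 km²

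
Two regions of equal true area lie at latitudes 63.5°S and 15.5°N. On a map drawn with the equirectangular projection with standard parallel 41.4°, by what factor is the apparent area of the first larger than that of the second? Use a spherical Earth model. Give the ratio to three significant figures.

2.16

The equidistant cylindrical projection with φ₀ = 41.4° has h = 1 (meridians true) and k = cos φ₀ / cos φ along parallels.
Areal scale at 63.5°: h·k = 1.000 × 1.681 = 1.681.
Areal scale at 15.5°: h·k = 1.000 × 0.7784 = 0.7784.
Ratio = 1.681/0.7784 ≈ 2.16.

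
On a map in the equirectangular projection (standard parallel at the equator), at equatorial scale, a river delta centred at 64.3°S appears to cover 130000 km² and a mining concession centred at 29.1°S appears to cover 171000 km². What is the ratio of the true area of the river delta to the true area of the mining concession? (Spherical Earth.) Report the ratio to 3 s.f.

0.377

Plate carrée has h = 1 and k = sec φ, giving areal scale sec φ; true area = (apparent area) · cos φ.
True area of river delta: 130000 × cos(64.3°) = 130000 × 0.4337 = 56380 km².
True area of mining concession: 171000 × cos(29.1°) = 171000 × 0.8738 = 149400 km².
Ratio = 56380 / 149400 ≈ 0.377.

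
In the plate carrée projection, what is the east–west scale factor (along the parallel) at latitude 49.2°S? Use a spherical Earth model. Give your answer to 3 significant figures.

In the plate carrée (x = Rλ, y = Rφ), meridians are true-scale (h = 1) and parallels are stretched by k = sec φ.
k = 1/cos 49.2° = 1/0.6534 = 1.530.

1.53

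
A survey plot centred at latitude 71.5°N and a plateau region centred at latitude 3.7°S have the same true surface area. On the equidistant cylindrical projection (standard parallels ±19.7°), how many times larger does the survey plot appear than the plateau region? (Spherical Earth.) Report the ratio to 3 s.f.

In the equirectangular projection with standard parallel φ₀ = 19.7° (x = Rλ cos φ₀, y = Rφ), meridians are true-scale (h = 1) and the parallel scale is k = cos φ₀ / cos φ.
Areal scale at 71.5°: h·k = 1.000 × 2.967 = 2.967.
Areal scale at 3.7°: h·k = 1.000 × 0.9434 = 0.9434.
Ratio = 2.967/0.9434 ≈ 3.14.

3.14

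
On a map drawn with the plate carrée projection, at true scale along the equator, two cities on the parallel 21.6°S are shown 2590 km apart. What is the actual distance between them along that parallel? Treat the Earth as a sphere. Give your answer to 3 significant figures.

2410 km

For the equirectangular projection with φ₀ = 0 (plate carrée), h = 1 along meridians and k = sec φ along parallels.
Along the parallel at 21.6°, map distances are exaggerated by k = sec 21.6° = 1.076.
True distance = 2590 / 1.076 = 2590 × cos 21.6° ≈ 2410 km.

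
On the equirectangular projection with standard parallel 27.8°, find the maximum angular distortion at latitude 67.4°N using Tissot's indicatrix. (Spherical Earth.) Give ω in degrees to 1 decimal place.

46.4°

The equidistant cylindrical projection with φ₀ = 27.8° has h = 1 (meridians true) and k = cos φ₀ / cos φ along parallels.
At 67.4°: h = 1.000, k = 2.302; principal scales a = 2.302, b = 1.000.
sin(ω/2) = (a − b)/(a + b) = 1.302/3.302 = 0.3943, so ω = 2 arcsin(0.3943) ≈ 46.4°.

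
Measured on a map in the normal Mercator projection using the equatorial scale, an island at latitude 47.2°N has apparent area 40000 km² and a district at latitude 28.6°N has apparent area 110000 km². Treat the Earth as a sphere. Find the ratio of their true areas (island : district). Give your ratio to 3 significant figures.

Since Mercator area scale is 1/cos²φ, the true area equals the apparent area multiplied by cos²φ.
True area of island: 40000 × cos²(47.2°) = 40000 × 0.4616 = 18470 km².
True area of district: 110000 × cos²(28.6°) = 110000 × 0.7709 = 84790 km².
Ratio = 18470 / 84790 ≈ 0.218.

0.218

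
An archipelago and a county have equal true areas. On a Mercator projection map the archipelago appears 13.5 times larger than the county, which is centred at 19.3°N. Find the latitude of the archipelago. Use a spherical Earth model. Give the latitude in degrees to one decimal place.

75.1°

On Mercator, (apparent₁)/(apparent₂) = sec²φ₁ / sec²φ₂ when true areas are equal.
cos²φ₂ / cos²φ₁ = 13.5  ⇒  cos φ₁ = cos 19.3° / √13.5 = 0.9438/3.674 = 0.2569.
φ₁ = arccos(0.2569) ≈ 75.1°.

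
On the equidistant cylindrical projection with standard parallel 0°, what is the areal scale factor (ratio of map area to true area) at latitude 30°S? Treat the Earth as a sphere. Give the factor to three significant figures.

1.15

Plate carrée maps x = Rλ, y = Rφ. The meridian scale is h = 1 and the parallel scale is k = 1/cos φ = sec φ.
Areal scale = h·k = 1 × sec φ; at 30°, h = 1.000, k = 1.155, so h·k = 1.155.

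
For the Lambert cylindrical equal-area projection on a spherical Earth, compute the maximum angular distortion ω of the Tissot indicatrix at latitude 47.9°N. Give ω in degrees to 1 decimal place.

The Lambert cylindrical equal-area projection is the cylindrical equal-area projection with its standard parallel at the equator (φ₀ = 0). Cylindrical equal-area (φ₀ = 0°): h = cos φ / cos 0° along meridians, k = cos 0° / cos φ along parallels; h·k = 1.
At 47.9°: h = 0.6704, k = 1.492; principal scales a = 1.492, b = 0.6704.
sin(ω/2) = (a − b)/(a + b) = 0.8212/2.162 = 0.3798, so ω = 2 arcsin(0.3798) ≈ 44.6°.

44.6°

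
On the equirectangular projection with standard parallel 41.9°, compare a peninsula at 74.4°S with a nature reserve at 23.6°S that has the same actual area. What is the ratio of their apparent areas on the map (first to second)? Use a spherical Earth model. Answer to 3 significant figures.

In the equirectangular projection with standard parallel φ₀ = 41.9° (x = Rλ cos φ₀, y = Rφ), meridians are true-scale (h = 1) and the parallel scale is k = cos φ₀ / cos φ.
Areal scale at 74.4°: h·k = 1.000 × 2.768 = 2.768.
Areal scale at 23.6°: h·k = 1.000 × 0.8122 = 0.8122.
Ratio = 2.768/0.8122 ≈ 3.41.

3.41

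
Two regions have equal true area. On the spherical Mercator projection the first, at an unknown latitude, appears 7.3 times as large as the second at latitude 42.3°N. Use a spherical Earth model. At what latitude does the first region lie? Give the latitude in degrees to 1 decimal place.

On Mercator, (apparent₁)/(apparent₂) = sec²φ₁ / sec²φ₂ when true areas are equal.
cos²φ₂ / cos²φ₁ = 7.3  ⇒  cos φ₁ = cos 42.3° / √7.3 = 0.7396/2.702 = 0.2737.
φ₁ = arccos(0.2737) ≈ 74.1°.

74.1°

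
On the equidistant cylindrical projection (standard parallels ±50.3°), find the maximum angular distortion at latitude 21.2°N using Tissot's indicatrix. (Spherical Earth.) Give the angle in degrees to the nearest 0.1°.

With standard parallel φ₀ = 50.3°, the equirectangular projection gives x = Rλ cos φ₀, y = Rφ, so h = 1 and k = cos 50.3° / cos φ.
At 21.2°: h = 1.000, k = 0.6851; principal scales a = 1.000, b = 0.6851.
sin(ω/2) = (a − b)/(a + b) = 0.3149/1.685 = 0.1868, so ω = 2 arcsin(0.1868) ≈ 21.5°.

21.5°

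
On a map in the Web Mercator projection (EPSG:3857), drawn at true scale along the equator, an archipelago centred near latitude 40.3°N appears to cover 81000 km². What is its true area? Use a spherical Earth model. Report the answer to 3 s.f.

47100 km²

For Mercator, h = k = sec φ (a conformal cylindrical projection has a single point scale, 1/cos φ).
Areal scale = k² = sec²φ = 1/cos²(40.3°) = 1/0.7627² = 1.719.
True area = apparent / (areal scale) = 81000 / 1.719 ≈ 47100 km².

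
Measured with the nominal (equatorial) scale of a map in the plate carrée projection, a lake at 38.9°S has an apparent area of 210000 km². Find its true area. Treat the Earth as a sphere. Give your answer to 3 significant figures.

Plate carrée maps x = Rλ, y = Rφ. The meridian scale is h = 1 and the parallel scale is k = 1/cos φ = sec φ.
Areal scale = h·k = 1 × sec φ; at 38.9°, h = 1.000, k = 1.285, so h·k = 1.285.
True area = apparent / (areal scale) = 210000 / 1.285 ≈ 163000 km².

163000 km²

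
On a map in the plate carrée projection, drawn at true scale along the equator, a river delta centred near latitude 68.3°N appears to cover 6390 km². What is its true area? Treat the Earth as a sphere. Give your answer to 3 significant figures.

2360 km²

Plate carrée maps x = Rλ, y = Rφ. The meridian scale is h = 1 and the parallel scale is k = 1/cos φ = sec φ.
Areal scale = h·k = 1 × sec φ; at 68.3°, h = 1.000, k = 2.705, so h·k = 2.705.
True area = apparent / (areal scale) = 6390 / 2.705 ≈ 2360 km².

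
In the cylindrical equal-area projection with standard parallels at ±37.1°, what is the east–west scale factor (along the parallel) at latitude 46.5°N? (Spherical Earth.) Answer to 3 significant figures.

1.16

A cylindrical equal-area projection with standard parallel φ₀ has meridian scale h = cos φ / cos φ₀ and parallel scale k = cos φ₀ / cos φ (so areas are preserved, h·k = 1).
k = cos 37.1° / cos 46.5° = 0.7976/0.6884 = 1.159.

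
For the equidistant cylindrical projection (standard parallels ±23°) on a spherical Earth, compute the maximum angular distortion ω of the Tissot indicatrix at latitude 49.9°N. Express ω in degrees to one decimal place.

With standard parallel φ₀ = 23°, the equirectangular projection gives x = Rλ cos φ₀, y = Rφ, so h = 1 and k = cos 23° / cos φ.
At 49.9°: h = 1.000, k = 1.429; principal scales a = 1.429, b = 1.000.
sin(ω/2) = (a − b)/(a + b) = 0.4291/2.429 = 0.1766, so ω = 2 arcsin(0.1766) ≈ 20.3°.

20.3°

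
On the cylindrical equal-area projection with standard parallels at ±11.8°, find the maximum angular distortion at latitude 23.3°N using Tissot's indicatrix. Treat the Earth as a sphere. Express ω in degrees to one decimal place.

7.3°

A cylindrical equal-area projection with standard parallel φ₀ has meridian scale h = cos φ / cos φ₀ and parallel scale k = cos φ₀ / cos φ (so areas are preserved, h·k = 1).
At 23.3°: h = 0.9383, k = 1.066; principal scales a = 1.066, b = 0.9383.
sin(ω/2) = (a − b)/(a + b) = 0.1275/2.004 = 0.06363, so ω = 2 arcsin(0.06363) ≈ 7.3°.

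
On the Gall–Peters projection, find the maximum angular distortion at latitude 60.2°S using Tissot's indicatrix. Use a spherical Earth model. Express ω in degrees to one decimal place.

Gall–Peters is a cylindrical equal-area projection with standard parallels at ±45°. For cylindrical equal-area with standard parallel φ₀, h = cos φ / cos φ₀ and k = cos φ₀ / cos φ, so h·k = 1.
At 60.2°: h = 0.7028, k = 1.423; principal scales a = 1.423, b = 0.7028.
sin(ω/2) = (a − b)/(a + b) = 0.7200/2.126 = 0.3387, so ω = 2 arcsin(0.3387) ≈ 39.6°.

39.6°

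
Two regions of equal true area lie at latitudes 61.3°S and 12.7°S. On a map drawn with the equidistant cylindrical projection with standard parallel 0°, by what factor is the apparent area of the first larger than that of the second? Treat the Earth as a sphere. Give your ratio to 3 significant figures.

Plate carrée maps x = Rλ, y = Rφ. The meridian scale is h = 1 and the parallel scale is k = 1/cos φ = sec φ.
Areal scale at 61.3°: h·k = 1.000 × 2.082 = 2.082.
Areal scale at 12.7°: h·k = 1.000 × 1.025 = 1.025.
Ratio = 2.082/1.025 ≈ 2.03.

2.03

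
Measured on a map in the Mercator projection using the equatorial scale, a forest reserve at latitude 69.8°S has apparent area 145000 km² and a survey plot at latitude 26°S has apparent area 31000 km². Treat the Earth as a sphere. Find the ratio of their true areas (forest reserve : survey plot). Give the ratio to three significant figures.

0.690

On Mercator the areal scale is sec²φ, so true area = apparent × cos²φ.
True area of forest reserve: 145000 × cos²(69.8°) = 145000 × 0.1192 = 17290 km².
True area of survey plot: 31000 × cos²(26°) = 31000 × 0.8078 = 25040 km².
Ratio = 17290 / 25040 ≈ 0.690.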